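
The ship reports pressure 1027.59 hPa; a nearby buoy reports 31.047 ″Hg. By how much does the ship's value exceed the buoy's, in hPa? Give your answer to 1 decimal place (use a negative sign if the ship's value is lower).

the buoy: 31.047 inHg = 1051.372 hPa.
Difference: 1027.590 − 1051.372 = -23.8 hPa.

-23.8 hPa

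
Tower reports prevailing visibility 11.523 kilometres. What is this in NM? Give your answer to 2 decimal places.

1 km = 0.539957 nmi, so 11.523 × 0.539957 = 6.22 nmi.

6.22 nmi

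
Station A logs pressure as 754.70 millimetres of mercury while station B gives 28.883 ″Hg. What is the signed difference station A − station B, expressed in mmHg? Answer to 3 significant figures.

station B: 28.883 inHg = 733.628 mmHg.
Difference: 754.700 − 733.628 = 21.1 mmHg.

21.1 mmHg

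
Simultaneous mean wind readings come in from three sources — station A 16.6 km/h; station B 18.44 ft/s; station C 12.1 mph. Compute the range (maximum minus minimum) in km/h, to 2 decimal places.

station B: 18.44 ft/s = 20.2338 km/h.
station C: 12.1 mph = 19.4731 km/h.
Spread: 20.2338 − 16.6000 = 3.63 km/h.

3.63 km/h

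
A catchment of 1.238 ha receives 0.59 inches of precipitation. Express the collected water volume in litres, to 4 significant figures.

Depth: 0.59 in × 25.4 = 14.986 mm.
Area: 1.238 ha = 12380 m².
1 mm over 1 m² is 1 L, so volume = 14.986 × 12380 = 185526.68 L ≈ 185500 L.

185500 litres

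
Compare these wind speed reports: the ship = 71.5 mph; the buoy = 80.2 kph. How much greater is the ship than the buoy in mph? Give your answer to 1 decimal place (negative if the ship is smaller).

the buoy: 80.2 km/h = 49.834 mph.
Difference: 71.500 − 49.834 = 21.7 mph.

21.7 mph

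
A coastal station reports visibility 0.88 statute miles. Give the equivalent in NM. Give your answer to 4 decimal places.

0.7647 nmi

1 SM = 0.868976 nmi, so 0.88 × 0.868976 = 0.7647 nmi.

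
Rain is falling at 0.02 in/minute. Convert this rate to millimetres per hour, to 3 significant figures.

30.5 mm/hour

0.02 in/minute × 25.4 mm/in × 60 minute/hour = 30.5 mm/hour.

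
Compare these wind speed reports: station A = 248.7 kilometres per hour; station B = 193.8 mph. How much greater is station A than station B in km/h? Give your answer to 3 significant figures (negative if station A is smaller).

-63.2 km/h

station B: 193.8 mph = 311.891 km/h.
Difference: 248.700 − 311.891 = -63.2 km/h.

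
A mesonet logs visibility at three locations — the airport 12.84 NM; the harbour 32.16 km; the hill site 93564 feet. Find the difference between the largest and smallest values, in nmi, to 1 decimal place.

4.5 nmi

the harbour: 32.16 km = 17.365 nmi.
the hill site: 93564 ft = 15.399 nmi.
Spread: 17.365 − 12.840 = 4.5 nmi.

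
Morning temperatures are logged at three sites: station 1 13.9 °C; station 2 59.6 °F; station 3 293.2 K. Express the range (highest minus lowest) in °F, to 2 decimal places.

11.07 °F

station 2: 59.6 °F = 15.333 °C.
station 3: 293.2 K = 20.050 °C.
Spread: 20.050 − 13.900 = 6.150 °C = 11.07 °F.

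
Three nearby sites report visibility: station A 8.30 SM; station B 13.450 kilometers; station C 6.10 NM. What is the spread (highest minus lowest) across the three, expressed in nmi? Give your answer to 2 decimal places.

1.16 nmi

station A: 8.30 SM = 7.2125 nmi.
station B: 13.450 km = 7.2624 nmi.
Spread: 7.2624 − 6.1000 = 1.16 nmi.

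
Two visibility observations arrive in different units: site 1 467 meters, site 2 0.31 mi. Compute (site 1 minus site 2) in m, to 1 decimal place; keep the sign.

site 2: 0.31 SM = 498.897 m.
Difference: 467.000 − 498.897 = -31.9 m.

-31.9 m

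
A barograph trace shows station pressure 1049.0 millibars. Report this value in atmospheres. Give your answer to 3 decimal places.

1 mb = 0.000986923 atm, so 1049.0 × 0.000986923 = 1.035 atm.

1.035 atm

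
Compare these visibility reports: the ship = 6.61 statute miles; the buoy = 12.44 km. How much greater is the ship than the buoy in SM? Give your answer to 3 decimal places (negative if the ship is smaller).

the buoy: 12.44 km = 7.72986 SM.
Difference: 6.61000 − 7.72986 = -1.120 SM.

-1.120 SM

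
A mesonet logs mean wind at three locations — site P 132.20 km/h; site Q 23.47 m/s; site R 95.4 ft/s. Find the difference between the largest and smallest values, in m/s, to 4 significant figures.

13.25 m/s

site P: 132.20 km/h = 36.7222 m/s.
site R: 95.4 ft/s = 29.0779 m/s.
Spread: 36.7222 − 23.4700 = 13.25 m/s.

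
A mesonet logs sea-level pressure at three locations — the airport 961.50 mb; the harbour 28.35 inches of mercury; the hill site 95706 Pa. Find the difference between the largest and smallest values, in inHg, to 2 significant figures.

0.13 inHg

the airport: 961.50 mb = 28.3931 inHg.
the hill site: 95706 Pa = 28.2620 inHg.
Spread: 28.3931 − 28.2620 = 0.13 inHg.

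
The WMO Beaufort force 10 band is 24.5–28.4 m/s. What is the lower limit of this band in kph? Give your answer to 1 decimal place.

88.2 km/h

24.5–28.4 m/s × 3.6 = 88.2–102.2 km/h.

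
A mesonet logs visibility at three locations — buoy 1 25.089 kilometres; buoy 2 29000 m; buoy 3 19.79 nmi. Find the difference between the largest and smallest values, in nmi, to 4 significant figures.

6.243 nmi

buoy 1: 25.089 km = 13.54698 nmi.
buoy 2: 29000 m = 15.65875 nmi.
Spread: 19.79000 − 13.54698 = 6.243 nmi.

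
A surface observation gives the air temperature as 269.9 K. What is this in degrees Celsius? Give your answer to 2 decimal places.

-3.25 °C

°C = 269.9 − 273.15 = -3.25 °C.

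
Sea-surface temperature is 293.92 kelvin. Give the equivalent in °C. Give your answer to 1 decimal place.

°C = 293.92 − 273.15 = 20.8 °C.

20.8 °C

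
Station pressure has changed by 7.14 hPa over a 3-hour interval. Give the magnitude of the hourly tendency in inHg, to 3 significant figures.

7.14 hPa / 3 h × 0.02953 inHg/hPa = 0.0703 inHg/h.

0.0703 inHg per hour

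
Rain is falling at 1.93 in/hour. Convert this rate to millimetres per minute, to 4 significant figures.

0.8170 mm/minute

1.93 in/hour × 25.4 mm/in × 0.0166667 hour/minute = 0.8170 mm/minute.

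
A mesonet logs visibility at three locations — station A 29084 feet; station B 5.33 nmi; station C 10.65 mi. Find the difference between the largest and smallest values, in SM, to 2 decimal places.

station A: 29084 ft = 5.5083 SM.
station B: 5.33 nmi = 6.1337 SM.
Spread: 10.6500 − 5.5083 = 5.14 SM.

5.14 SM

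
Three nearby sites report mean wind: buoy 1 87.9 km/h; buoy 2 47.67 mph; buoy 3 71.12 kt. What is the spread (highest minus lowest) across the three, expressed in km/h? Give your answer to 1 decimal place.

buoy 2: 47.67 mph = 76.717 km/h.
buoy 3: 71.12 kt = 131.714 km/h.
Spread: 131.714 − 76.717 = 55.0 km/h.

55.0 km/h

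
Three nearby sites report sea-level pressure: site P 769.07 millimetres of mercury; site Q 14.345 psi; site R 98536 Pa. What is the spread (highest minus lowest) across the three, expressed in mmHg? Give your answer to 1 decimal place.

30.0 mmHg

site Q: 14.345 psi = 741.851 mmHg.
site R: 98536 Pa = 739.081 mmHg.
Spread: 769.070 − 739.081 = 30.0 mmHg.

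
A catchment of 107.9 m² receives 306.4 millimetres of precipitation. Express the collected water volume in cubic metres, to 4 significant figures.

1 mm over 1 m² is 1 L, so volume = 306.4 × 107.9 = 33060.56 L = 33.06 m³.

33.06 cubic metres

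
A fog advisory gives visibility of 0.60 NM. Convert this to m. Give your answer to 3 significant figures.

1110 m

1 nmi = 1852 m, so 0.60 × 1852 = 1110 m.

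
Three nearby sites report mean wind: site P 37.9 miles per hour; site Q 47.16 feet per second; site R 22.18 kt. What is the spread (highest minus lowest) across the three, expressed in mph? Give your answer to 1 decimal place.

12.4 mph

site Q: 47.16 ft/s = 32.155 mph.
site R: 22.18 kt = 25.524 mph.
Spread: 37.900 − 25.524 = 12.4 mph.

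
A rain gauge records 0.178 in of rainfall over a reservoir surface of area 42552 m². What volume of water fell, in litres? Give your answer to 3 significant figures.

192000 litres

Depth: 0.178 in × 25.4 = 4.5212 mm.
1 mm over 1 m² is 1 L, so volume = 4.5212 × 42552 = 192386.1 L ≈ 192000 L.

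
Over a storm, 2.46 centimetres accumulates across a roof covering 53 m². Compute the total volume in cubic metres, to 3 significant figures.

Depth: 2.46 cm × 10 = 24.6 mm.
1 mm over 1 m² is 1 L, so volume = 24.6 × 53 = 1303.8 L = 1.30 m³.

1.30 cubic metres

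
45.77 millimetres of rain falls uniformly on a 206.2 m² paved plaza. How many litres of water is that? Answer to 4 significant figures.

1 mm over 1 m² is 1 L, so volume = 45.77 × 206.2 = 9437.774 L ≈ 9438 L.

9438 litres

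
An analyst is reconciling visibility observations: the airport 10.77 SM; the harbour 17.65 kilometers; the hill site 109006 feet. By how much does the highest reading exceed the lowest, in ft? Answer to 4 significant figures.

52140 ft

the airport: 10.77 SM = 56865.60 ft.
the harbour: 17.65 km = 57906.82 ft.
Spread: 109006.00 − 56865.60 = 52140 ft.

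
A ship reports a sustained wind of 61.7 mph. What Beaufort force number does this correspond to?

61.7 mph = 27.6 m/s, which is Beaufort 10 (storm, 24.5–28.4 m/s).

Beaufort force 10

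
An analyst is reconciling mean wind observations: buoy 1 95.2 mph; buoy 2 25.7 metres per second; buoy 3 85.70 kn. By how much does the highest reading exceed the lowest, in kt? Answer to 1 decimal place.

buoy 1: 95.2 mph = 82.727 kt.
buoy 2: 25.7 m/s = 49.957 kt.
Spread: 85.700 − 49.957 = 35.7 kt.

35.7 kt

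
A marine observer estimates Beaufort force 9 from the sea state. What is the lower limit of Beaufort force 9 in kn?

Beaufort 9 (strong gale) spans 41–47 knots.

41 kt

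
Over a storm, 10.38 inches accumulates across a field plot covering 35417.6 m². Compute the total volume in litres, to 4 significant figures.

Depth: 10.38 in × 25.4 = 263.652 mm.
1 mm over 1 m² is 1 L, so volume = 263.652 × 35417.6 = 9337921.1 L ≈ 9338000 L.

9338000 litres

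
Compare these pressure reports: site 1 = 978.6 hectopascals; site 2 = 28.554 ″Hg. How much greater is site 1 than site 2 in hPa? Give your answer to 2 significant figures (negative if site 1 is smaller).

12 hPa

site 2: 28.554 inHg = 966.95 hPa.
Difference: 978.60 − 966.95 = 12 hPa.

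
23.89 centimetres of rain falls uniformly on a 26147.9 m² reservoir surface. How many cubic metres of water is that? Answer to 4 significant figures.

Depth: 23.89 cm × 10 = 238.9 mm.
1 mm over 1 m² is 1 L, so volume = 238.9 × 26147.9 = 6246733.3 L = 6247 m³.

6247 cubic metres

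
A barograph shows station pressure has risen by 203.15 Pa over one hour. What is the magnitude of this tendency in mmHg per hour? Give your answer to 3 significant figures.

1.52 mmHg per hour

203.15 Pa / 1 h × 0.00750062 mmHg/Pa = 1.52 mmHg/h.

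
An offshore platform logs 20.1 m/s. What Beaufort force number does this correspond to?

Beaufort force 8

20.1 m/s lies in the Beaufort 8 band (gale, 17.2–20.7 m/s).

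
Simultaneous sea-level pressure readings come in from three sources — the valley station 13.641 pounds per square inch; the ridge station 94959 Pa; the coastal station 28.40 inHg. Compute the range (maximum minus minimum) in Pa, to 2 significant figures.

2100 Pa

the valley station: 13.641 psi = 94051.38 Pa.
the coastal station: 28.40 inHg = 96173.45 Pa.
Spread: 96173.45 − 94051.38 = 2100 Pa.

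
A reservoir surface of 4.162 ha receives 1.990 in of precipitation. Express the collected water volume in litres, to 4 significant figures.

2104000 litres

Depth: 1.990 in × 25.4 = 50.546 mm.
Area: 4.162 ha = 41620 m².
1 mm over 1 m² is 1 L, so volume = 50.546 × 41620 = 2103724.5 L ≈ 2104000 L.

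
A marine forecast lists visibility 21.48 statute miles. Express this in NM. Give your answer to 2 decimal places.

1 SM = 0.868976 nmi, so 21.48 × 0.868976 = 18.67 nmi.

18.67 nmi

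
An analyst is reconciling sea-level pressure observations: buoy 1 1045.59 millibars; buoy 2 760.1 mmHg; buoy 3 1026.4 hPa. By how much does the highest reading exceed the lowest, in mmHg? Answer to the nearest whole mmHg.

buoy 1: 1045.59 mb = 784.26 mmHg.
buoy 3: 1026.4 hPa = 769.86 mmHg.
Spread: 784.26 − 760.10 = 24 mmHg.

24 mmHg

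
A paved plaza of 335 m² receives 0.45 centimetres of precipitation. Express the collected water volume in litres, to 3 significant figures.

1510 litres

Depth: 0.45 cm × 10 = 4.5 mm.
1 mm over 1 m² is 1 L, so volume = 4.5 × 335 = 1507.5 L ≈ 1510 L.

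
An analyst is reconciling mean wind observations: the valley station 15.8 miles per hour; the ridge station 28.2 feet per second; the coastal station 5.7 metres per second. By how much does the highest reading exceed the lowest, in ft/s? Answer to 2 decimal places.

the valley station: 15.8 mph = 23.1733 ft/s.
the coastal station: 5.7 m/s = 18.7008 ft/s.
Spread: 28.2000 − 18.7008 = 9.50 ft/s.

9.50 ft/s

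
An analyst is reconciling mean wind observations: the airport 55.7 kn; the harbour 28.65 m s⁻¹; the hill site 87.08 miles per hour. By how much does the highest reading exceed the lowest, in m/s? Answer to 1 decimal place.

the airport: 55.7 kt = 28.655 m/s.
the hill site: 87.08 mph = 38.928 m/s.
Spread: 38.928 − 28.650 = 10.3 m/s.

10.3 m/s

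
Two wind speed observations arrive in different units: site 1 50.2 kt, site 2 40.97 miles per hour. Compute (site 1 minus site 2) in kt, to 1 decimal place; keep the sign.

14.6 kt

site 2: 40.97 mph = 35.602 kt.
Difference: 50.200 − 35.602 = 14.6 kt.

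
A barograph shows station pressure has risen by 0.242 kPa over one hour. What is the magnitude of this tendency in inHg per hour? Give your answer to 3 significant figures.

0.0715 inHg per hour

0.242 kPa / 1 h × 0.2953 inHg/kPa = 0.0715 inHg/h.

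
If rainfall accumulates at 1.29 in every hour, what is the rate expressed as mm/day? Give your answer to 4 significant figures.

1.29 in/hour × 25.4 mm/in × 24 hour/day = 786.4 mm/day.

786.4 mm/day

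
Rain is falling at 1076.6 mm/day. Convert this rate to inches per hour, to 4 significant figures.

1076.6 mm/day × 0.0393701 in/mm × 0.0416667 day/hour = 1.766 in/hour.

1.766 in/hour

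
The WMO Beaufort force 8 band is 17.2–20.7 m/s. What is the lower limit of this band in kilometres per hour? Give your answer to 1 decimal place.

61.9 km/h

17.2–20.7 m/s × 3.6 = 61.9–74.5 km/h.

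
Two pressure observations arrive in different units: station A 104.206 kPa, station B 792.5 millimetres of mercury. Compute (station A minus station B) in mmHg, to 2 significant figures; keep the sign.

station A: 104.206 kPa = 781.61 mmHg.
Difference: 781.61 − 792.50 = -11 mmHg.

-11 mmHg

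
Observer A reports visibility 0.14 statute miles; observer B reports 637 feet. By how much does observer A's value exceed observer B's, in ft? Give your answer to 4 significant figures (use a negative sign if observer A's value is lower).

observer A: 0.14 SM = 739.200 ft.
Difference: 739.200 − 637.000 = 102.2 ft.

102.2 ft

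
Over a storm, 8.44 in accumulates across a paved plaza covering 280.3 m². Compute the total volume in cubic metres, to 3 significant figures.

60.1 cubic metres

Depth: 8.44 in × 25.4 = 214.376 mm.
1 mm over 1 m² is 1 L, so volume = 214.376 × 280.3 = 60089.593 L = 60.1 m³.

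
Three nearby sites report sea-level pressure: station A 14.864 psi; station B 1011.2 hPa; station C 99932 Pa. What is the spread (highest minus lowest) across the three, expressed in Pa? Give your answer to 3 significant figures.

station A: 14.864 psi = 102483.67 Pa.
station B: 1011.2 hPa = 101120.00 Pa.
Spread: 102483.67 − 99932.00 = 2550 Pa.

2550 Pa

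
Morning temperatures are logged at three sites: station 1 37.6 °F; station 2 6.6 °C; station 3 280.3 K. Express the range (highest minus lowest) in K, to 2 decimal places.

station 1: 37.6 °F = 3.111 °C.
station 3: 280.3 K = 7.150 °C.
Spread: 7.150 − 3.111 = 4.039 °C.

4.04 K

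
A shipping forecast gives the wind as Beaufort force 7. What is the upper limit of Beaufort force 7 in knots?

Beaufort 7 (near gale) spans 28–33 knots.

33 kt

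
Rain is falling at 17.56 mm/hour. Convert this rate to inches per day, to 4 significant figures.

16.59 in/day

17.56 mm/hour × 0.0393701 in/mm × 24 hour/day = 16.59 in/day.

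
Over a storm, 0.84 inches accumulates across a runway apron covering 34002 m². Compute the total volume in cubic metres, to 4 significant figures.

Depth: 0.84 in × 25.4 = 21.336 mm.
1 mm over 1 m² is 1 L, so volume = 21.336 × 34002 = 725466.67 L = 725.5 m³.

725.5 cubic metres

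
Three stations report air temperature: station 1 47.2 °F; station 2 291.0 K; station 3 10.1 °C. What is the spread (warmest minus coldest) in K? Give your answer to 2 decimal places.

9.41 K

station 1: 47.2 °F = 8.444 °C.
station 2: 291.0 K = 17.850 °C.
Spread: 17.850 − 8.444 = 9.406 °C.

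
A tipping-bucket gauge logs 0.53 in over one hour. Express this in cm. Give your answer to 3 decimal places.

1 in = 2.54 cm, so 0.53 × 2.54 = 1.346 cm.

1.346 cm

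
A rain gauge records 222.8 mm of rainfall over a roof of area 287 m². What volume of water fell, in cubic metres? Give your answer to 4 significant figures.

1 mm over 1 m² is 1 L, so volume = 222.8 × 287 = 63943.6 L = 63.94 m³.

63.94 cubic metres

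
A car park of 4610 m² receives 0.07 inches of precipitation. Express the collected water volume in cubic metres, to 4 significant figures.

8.197 cubic metres

Depth: 0.07 in × 25.4 = 1.778 mm.
1 mm over 1 m² is 1 L, so volume = 1.778 × 4610 = 8196.58 L = 8.197 m³.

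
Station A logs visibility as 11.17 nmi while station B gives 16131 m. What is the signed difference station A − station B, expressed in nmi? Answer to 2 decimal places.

station B: 16131 m = 8.7100 nmi.
Difference: 11.1700 − 8.7100 = 2.46 nmi.

2.46 nmi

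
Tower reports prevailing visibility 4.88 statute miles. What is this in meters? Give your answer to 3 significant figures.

7850 m

1 SM = 1609.34 m, so 4.88 × 1609.34 = 7850 m.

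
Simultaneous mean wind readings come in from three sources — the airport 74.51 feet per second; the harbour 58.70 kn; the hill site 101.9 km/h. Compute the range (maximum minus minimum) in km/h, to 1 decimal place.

the airport: 74.51 ft/s = 81.758 km/h.
the harbour: 58.70 kt = 108.712 km/h.
Spread: 108.712 − 81.758 = 27.0 km/h.

27.0 km/h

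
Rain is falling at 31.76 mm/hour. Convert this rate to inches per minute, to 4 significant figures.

0.02084 in/minute

31.76 mm/hour × 0.0393701 in/mm × 0.0166667 hour/minute = 0.02084 in/minute.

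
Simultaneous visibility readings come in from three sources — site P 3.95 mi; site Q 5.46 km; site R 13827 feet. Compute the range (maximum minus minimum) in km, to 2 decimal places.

2.14 km

site P: 3.95 SM = 6.3569 km.
site R: 13827 ft = 4.2145 km.
Spread: 6.3569 − 4.2145 = 2.14 km.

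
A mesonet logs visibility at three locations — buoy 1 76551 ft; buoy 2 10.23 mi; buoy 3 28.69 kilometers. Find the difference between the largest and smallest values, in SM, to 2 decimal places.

7.60 SM

buoy 1: 76551 ft = 14.4983 SM.
buoy 3: 28.69 km = 17.8271 SM.
Spread: 17.8271 − 10.2300 = 7.60 SM.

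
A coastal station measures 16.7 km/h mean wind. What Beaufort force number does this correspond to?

Beaufort force 3

16.7 km/h = 4.6 m/s, which is Beaufort 3 (gentle breeze, 3.4–5.4 m/s).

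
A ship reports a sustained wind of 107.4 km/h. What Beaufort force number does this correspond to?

107.4 km/h = 29.8 m/s, which is Beaufort 11 (violent storm, 28.5–32.6 m/s).

Beaufort force 11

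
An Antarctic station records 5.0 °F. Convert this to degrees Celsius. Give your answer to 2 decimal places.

°C = (°F − 32) × 5/9 = (5.0 − 32) / 1.8 = -15.00 °C.

-15.00 °C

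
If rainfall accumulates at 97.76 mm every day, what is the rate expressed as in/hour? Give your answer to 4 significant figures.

97.76 mm/day × 0.0393701 in/mm × 0.0416667 day/hour = 0.1604 in/hour.

0.1604 in/hour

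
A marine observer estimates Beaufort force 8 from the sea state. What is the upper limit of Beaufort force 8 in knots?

Beaufort 8 (gale) spans 34–40 knots.

40 kt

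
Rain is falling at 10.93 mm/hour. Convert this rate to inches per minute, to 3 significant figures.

0.00717 in/minute

10.93 mm/hour × 0.0393701 in/mm × 0.0166667 hour/minute = 0.00717 in/minute.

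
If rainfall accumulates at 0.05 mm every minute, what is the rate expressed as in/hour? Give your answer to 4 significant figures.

0.05 mm/minute × 0.0393701 in/mm × 60 minute/hour = 0.1181 in/hour.

0.1181 in/hour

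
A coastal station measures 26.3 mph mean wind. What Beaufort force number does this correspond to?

Beaufort force 6

26.3 mph = 11.8 m/s, which is Beaufort 6 (strong breeze, 10.8–13.8 m/s).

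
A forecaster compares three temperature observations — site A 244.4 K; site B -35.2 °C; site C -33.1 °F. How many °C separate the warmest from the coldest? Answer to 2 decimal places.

7.42 °C

site A: 244.4 K = -28.750 °C.
site C: -33.1 °F = -36.167 °C.
Spread: (-28.750) − (-36.167) = 7.417 °C.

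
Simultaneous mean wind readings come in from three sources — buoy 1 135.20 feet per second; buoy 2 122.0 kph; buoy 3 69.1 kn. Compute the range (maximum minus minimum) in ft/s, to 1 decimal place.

24.0 ft/s

buoy 2: 122.0 km/h = 111.184 ft/s.
buoy 3: 69.1 kt = 116.628 ft/s.
Spread: 135.200 − 111.184 = 24.0 ft/s.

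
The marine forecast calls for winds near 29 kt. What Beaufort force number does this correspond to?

Beaufort force 7

29 kt lies in the Beaufort 7 band (near gale, 28–33 kt).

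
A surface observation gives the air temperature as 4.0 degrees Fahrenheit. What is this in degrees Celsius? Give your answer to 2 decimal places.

°C = (°F − 32) × 5/9 = (4.0 − 32) / 1.8 = -15.56 °C.

-15.56 °C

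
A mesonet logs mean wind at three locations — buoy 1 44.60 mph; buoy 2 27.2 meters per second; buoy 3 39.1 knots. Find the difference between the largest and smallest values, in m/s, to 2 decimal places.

7.26 m/s

buoy 1: 44.60 mph = 19.9380 m/s.
buoy 3: 39.1 kt = 20.1148 m/s.
Spread: 27.2000 − 19.9380 = 7.26 m/s.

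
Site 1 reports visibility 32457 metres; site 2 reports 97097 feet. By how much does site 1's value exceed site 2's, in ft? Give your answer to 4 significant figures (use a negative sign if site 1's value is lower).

site 1: 32457 m = 106486.22 ft.
Difference: 106486.22 − 97097.00 = 9389 ft.

9389 ft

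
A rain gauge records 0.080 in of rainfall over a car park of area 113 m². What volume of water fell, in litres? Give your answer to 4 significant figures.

Depth: 0.080 in × 25.4 = 2.032 mm.
1 mm over 1 m² is 1 L, so volume = 2.032 × 113 = 229.616 L ≈ 229.6 L.

229.6 litres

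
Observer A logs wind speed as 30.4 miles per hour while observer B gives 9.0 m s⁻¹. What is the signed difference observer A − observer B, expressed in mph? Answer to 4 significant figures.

observer B: 9.0 m/s = 20.1324 mph.
Difference: 30.4000 − 20.1324 = 10.27 mph.

10.27 mph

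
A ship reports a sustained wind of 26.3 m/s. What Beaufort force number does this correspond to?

Beaufort force 10

26.3 m/s lies in the Beaufort 10 band (storm, 24.5–28.4 m/s).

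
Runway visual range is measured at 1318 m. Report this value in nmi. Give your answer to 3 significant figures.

0.712 nmi

1 m = 0.000539957 nmi, so 1318 × 0.000539957 = 0.712 nmi.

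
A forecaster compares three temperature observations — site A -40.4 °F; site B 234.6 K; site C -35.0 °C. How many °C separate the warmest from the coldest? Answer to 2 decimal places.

site A: -40.4 °F = -40.222 °C.
site B: 234.6 K = -38.550 °C.
Spread: (-35.000) − (-40.222) = 5.222 °C.

5.22 °C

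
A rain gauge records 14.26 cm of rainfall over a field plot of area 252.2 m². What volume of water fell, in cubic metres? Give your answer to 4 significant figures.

35.96 cubic metres

Depth: 14.26 cm × 10 = 142.6 mm.
1 mm over 1 m² is 1 L, so volume = 142.6 × 252.2 = 35963.72 L = 35.96 m³.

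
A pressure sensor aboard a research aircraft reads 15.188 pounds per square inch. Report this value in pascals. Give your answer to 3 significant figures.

1 psi = 6894.76 Pa, so 15.188 × 6894.76 = 105000 Pa.

105000 Pa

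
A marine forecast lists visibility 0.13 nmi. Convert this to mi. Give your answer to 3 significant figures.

0.150 SM

1 nmi = 1.15078 SM, so 0.13 × 1.15078 = 0.150 SM.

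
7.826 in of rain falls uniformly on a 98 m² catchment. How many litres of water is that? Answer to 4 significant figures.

Depth: 7.826 in × 25.4 = 198.7804 mm.
1 mm over 1 m² is 1 L, so volume = 198.7804 × 98 = 19480.479 L ≈ 19480 L.

19480 litres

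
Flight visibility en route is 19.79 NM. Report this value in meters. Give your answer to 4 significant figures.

36650 m

1 nmi = 1852 m, so 19.79 × 1852 = 36650 m.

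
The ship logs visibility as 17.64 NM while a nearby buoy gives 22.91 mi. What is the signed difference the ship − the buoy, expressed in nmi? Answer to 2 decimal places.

the buoy: 22.91 SM = 19.9082 nmi.
Difference: 17.6400 − 19.9082 = -2.27 nmi.

-2.27 nmi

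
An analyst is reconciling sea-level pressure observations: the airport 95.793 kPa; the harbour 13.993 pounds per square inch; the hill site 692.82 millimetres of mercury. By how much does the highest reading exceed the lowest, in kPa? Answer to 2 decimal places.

4.11 kPa

the harbour: 13.993 psi = 96.4783 kPa.
the hill site: 692.82 mmHg = 92.3684 kPa.
Spread: 96.4783 − 92.3684 = 4.11 kPa.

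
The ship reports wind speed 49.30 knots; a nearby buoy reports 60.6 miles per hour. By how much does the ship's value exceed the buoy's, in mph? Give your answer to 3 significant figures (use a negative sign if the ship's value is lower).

the ship: 49.30 kt = 56.7334 mph.
Difference: 56.7334 − 60.6000 = -3.87 mph.

-3.87 mph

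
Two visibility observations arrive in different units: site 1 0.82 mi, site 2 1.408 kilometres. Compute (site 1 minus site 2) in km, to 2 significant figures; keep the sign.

site 1: 0.82 SM = 1.31966 km.
Difference: 1.31966 − 1.40800 = -0.088 km.

-0.088 km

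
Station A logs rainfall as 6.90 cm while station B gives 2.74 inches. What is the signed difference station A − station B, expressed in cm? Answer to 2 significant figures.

-0.060 cm

station B: 2.74 in = 6.95960 cm.
Difference: 6.90000 − 6.95960 = -0.060 cm.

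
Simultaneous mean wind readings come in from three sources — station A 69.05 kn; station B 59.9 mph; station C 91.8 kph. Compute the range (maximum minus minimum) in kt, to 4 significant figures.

19.48 kt

station B: 59.9 mph = 52.0517 kt.
station C: 91.8 km/h = 49.5680 kt.
Spread: 69.0500 − 49.5680 = 19.48 kt.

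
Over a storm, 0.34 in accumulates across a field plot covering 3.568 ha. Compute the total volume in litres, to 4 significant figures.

Depth: 0.34 in × 25.4 = 8.636 mm.
Area: 3.568 ha = 35680 m².
1 mm over 1 m² is 1 L, so volume = 8.636 × 35680 = 308132.48 L ≈ 308100 L.

308100 litres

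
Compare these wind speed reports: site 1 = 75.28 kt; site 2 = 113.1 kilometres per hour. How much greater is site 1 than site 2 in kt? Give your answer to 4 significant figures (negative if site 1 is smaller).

site 2: 113.1 km/h = 61.0691 kt.
Difference: 75.2800 − 61.0691 = 14.21 kt.

14.21 kt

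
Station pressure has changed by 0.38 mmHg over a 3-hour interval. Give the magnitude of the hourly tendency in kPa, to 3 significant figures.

0.38 mmHg / 3 h × 0.133322 kPa/mmHg = 0.0169 kPa/h.

0.0169 kPa per hour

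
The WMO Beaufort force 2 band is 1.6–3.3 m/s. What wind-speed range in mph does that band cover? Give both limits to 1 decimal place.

1.6–3.3 m/s × 2.237 = 3.6–7.4 mph.

3.6 to 7.4 mph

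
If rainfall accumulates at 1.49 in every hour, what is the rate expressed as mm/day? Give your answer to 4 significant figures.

1.49 in/hour × 25.4 mm/in × 24 hour/day = 908.3 mm/day.

908.3 mm/day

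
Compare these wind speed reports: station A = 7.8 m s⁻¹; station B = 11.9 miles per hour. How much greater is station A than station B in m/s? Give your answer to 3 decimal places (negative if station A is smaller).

2.480 m/s

station B: 11.9 mph = 5.31978 m/s.
Difference: 7.80000 − 5.31978 = 2.480 m/s.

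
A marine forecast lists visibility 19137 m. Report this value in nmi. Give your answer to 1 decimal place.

10.3 nmi

1 m = 0.000539957 nmi, so 19137 × 0.000539957 = 10.3 nmi.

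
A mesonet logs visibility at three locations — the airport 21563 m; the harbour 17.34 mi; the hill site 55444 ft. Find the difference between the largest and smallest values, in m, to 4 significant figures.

the harbour: 17.34 SM = 27906.02 m.
the hill site: 55444 ft = 16899.33 m.
Spread: 27906.02 − 16899.33 = 11010 m.

11010 m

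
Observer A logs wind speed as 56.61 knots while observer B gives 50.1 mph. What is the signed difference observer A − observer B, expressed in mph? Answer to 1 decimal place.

15.0 mph

observer A: 56.61 kt = 65.146 mph.
Difference: 65.146 − 50.100 = 15.0 mph.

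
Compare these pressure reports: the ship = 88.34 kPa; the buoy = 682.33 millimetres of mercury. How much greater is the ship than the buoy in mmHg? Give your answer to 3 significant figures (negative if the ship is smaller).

the ship: 88.34 kPa = 662.604 mmHg.
Difference: 662.604 − 682.330 = -19.7 mmHg.

-19.7 mmHg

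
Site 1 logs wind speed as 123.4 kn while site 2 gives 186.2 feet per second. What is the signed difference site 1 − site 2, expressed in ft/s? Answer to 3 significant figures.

site 1: 123.4 kt = 208.276 ft/s.
Difference: 208.276 − 186.200 = 22.1 ft/s.

22.1 ft/s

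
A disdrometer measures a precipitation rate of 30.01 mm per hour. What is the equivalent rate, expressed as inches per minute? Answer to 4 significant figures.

30.01 mm/hour × 0.0393701 in/mm × 0.0166667 hour/minute = 0.01969 in/minute.

0.01969 in/minute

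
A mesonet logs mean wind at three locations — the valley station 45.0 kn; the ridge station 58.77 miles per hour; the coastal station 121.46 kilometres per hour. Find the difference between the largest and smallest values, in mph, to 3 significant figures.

23.7 mph

the valley station: 45.0 kt = 51.785 mph.
the coastal station: 121.46 km/h = 75.472 mph.
Spread: 75.472 − 51.785 = 23.7 mph.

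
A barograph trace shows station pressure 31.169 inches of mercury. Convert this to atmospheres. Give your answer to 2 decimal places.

1.04 atm

1 inHg = 0.0334211 atm, so 31.169 × 0.0334211 = 1.04 atm.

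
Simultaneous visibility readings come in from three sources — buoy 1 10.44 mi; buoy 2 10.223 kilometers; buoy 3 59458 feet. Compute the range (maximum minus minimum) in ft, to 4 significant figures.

25920 ft

buoy 1: 10.44 SM = 55123.20 ft.
buoy 2: 10.223 km = 33540.03 ft.
Spread: 59458.00 − 33540.03 = 25920 ft.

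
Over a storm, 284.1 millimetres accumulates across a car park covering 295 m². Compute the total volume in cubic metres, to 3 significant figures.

83.8 cubic metres

1 mm over 1 m² is 1 L, so volume = 284.1 × 295 = 83809.5 L = 83.8 m³.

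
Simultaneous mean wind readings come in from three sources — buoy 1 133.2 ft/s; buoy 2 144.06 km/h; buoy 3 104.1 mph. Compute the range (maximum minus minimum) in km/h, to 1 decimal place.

buoy 1: 133.2 ft/s = 146.158 km/h.
buoy 3: 104.1 mph = 167.533 km/h.
Spread: 167.533 − 144.060 = 23.5 km/h.

23.5 km/h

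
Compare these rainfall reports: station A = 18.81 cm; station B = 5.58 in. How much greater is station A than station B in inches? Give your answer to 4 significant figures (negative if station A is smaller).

1.826 in

station A: 18.81 cm = 7.40551 in.
Difference: 7.40551 − 5.58000 = 1.826 in.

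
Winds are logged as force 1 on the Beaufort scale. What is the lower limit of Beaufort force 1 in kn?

1 kt

Beaufort 1 (light air) spans 1–3 knots.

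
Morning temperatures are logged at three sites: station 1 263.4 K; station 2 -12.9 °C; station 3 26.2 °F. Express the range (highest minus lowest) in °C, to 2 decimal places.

9.68 °C

station 1: 263.4 K = -9.750 °C.
station 3: 26.2 °F = -3.222 °C.
Spread: (-3.222) − (-12.900) = 9.678 °C.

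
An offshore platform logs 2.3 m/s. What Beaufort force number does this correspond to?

Beaufort force 2

2.3 m/s lies in the Beaufort 2 band (light breeze, 1.6–3.3 m/s).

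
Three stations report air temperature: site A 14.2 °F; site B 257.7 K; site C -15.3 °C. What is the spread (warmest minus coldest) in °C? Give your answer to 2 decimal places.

5.56 °C

site A: 14.2 °F = -9.889 °C.
site B: 257.7 K = -15.450 °C.
Spread: (-9.889) − (-15.450) = 5.561 °C.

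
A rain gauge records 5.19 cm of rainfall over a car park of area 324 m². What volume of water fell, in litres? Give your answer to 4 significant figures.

Depth: 5.19 cm × 10 = 51.9 mm.
1 mm over 1 m² is 1 L, so volume = 51.9 × 324 = 16815.6 L ≈ 16820 L.

16820 litres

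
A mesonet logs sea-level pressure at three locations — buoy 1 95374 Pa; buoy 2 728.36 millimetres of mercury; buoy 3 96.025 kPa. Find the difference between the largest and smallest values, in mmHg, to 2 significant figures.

13 mmHg

buoy 1: 95374 Pa = 715.36 mmHg.
buoy 3: 96.025 kPa = 720.25 mmHg.
Spread: 728.36 − 715.36 = 13 mmHg.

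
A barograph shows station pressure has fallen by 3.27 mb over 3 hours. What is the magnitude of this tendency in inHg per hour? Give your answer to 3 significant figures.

0.0322 inHg per hour

3.27 mb / 3 h × 0.02953 inHg/mb = 0.0322 inHg/h.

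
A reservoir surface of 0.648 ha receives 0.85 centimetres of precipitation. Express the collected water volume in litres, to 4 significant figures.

Depth: 0.85 cm × 10 = 8.5 mm.
Area: 0.648 ha = 6480 m².
1 mm over 1 m² is 1 L, so volume = 8.5 × 6480 = 55080 L.

55080 litres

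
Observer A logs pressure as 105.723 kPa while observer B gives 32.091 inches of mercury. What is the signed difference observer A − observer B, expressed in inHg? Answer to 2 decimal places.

observer A: 105.723 kPa = 31.2200 inHg.
Difference: 31.2200 − 32.0910 = -0.87 inHg.

-0.87 inHg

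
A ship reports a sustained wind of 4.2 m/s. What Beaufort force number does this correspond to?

4.2 m/s lies in the Beaufort 3 band (gentle breeze, 3.4–5.4 m/s).

Beaufort force 3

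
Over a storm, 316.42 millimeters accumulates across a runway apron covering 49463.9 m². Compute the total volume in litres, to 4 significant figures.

15650000 litres

1 mm over 1 m² is 1 L, so volume = 316.42 × 49463.9 = 15651367 L ≈ 15650000 L.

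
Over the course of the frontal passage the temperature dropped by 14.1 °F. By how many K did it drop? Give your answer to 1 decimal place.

A change of 1 °C equals a change of 1.8 °F: ΔK = 14.1 × 0.5556 = 7.8 K.

7.8 K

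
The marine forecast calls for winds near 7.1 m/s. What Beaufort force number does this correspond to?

Beaufort force 4

7.1 m/s lies in the Beaufort 4 band (moderate breeze, 5.5–7.9 m/s).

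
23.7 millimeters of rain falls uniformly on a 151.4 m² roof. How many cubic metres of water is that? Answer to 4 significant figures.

3.588 cubic metres

1 mm over 1 m² is 1 L, so volume = 23.7 × 151.4 = 3588.18 L = 3.588 m³.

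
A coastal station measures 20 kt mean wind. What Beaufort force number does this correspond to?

Beaufort force 5

20 kt lies in the Beaufort 5 band (fresh breeze, 17–21 kt).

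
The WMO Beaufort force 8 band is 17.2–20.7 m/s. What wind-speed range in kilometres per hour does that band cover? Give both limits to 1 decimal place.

61.9 to 74.5 km/h

17.2–20.7 m/s × 3.6 = 61.9–74.5 km/h.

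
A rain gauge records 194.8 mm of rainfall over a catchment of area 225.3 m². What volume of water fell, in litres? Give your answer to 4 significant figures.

1 mm over 1 m² is 1 L, so volume = 194.8 × 225.3 = 43888.44 L ≈ 43890 L.

43890 litres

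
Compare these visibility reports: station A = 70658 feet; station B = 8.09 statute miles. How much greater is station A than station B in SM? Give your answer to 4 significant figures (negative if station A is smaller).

5.292 SM

station A: 70658 ft = 13.38220 SM.
Difference: 13.38220 − 8.09000 = 5.292 SM.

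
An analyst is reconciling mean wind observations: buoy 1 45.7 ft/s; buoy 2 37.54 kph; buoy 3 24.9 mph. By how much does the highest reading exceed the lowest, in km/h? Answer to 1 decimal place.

12.6 km/h

buoy 1: 45.7 ft/s = 50.146 km/h.
buoy 3: 24.9 mph = 40.073 km/h.
Spread: 50.146 − 37.540 = 12.6 km/h.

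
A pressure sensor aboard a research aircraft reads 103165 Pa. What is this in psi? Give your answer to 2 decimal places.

14.96 psi

1 Pa = 0.000145038 psi, so 103165 × 0.000145038 = 14.96 psi.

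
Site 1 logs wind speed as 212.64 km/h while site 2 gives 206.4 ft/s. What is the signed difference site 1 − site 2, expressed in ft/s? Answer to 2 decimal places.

-12.61 ft/s

site 1: 212.64 km/h = 193.7883 ft/s.
Difference: 193.7883 − 206.4000 = -12.61 ft/s.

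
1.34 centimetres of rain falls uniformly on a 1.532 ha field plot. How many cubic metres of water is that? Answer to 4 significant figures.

Depth: 1.34 cm × 10 = 13.4 mm.
Area: 1.532 ha = 15320 m².
1 mm over 1 m² is 1 L, so volume = 13.4 × 15320 = 205288 L = 205.3 m³.

205.3 cubic metres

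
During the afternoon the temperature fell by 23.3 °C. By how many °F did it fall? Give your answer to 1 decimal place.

Converting a difference, only the 9/5 scale factor applies: Δ°F = 23.3 × 1.8 = 41.9 °F.

41.9 °F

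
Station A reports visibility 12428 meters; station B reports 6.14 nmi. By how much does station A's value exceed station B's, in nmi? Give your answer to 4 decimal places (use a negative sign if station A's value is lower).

0.5706 nmi

station A: 12428 m = 6.710583 nmi.
Difference: 6.710583 − 6.140000 = 0.5706 nmi.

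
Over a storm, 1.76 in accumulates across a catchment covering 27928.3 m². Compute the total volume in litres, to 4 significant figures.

Depth: 1.76 in × 25.4 = 44.704 mm.
1 mm over 1 m² is 1 L, so volume = 44.704 × 27928.3 = 1248506.7 L ≈ 1249000 L.

1249000 litres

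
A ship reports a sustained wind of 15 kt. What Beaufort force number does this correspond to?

15 kt lies in the Beaufort 4 band (moderate breeze, 11–16 kt).

Beaufort force 4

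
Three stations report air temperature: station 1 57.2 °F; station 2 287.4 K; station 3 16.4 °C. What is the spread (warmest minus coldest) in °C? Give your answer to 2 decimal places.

2.40 °C

station 1: 57.2 °F = 14.000 °C.
station 2: 287.4 K = 14.250 °C.
Spread: 16.400 − 14.000 = 2.400 °C.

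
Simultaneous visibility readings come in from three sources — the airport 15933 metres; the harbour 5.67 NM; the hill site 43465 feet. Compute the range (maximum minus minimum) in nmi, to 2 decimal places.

2.93 nmi

the airport: 15933 m = 8.6031 nmi.
the hill site: 43465 ft = 7.1534 nmi.
Spread: 8.6031 − 5.6700 = 2.93 nmi.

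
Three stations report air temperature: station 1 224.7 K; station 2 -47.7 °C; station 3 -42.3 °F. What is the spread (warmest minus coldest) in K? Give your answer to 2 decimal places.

7.17 K

station 1: 224.7 K = -48.450 °C.
station 3: -42.3 °F = -41.278 °C.
Spread: (-41.278) − (-48.450) = 7.172 °C.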